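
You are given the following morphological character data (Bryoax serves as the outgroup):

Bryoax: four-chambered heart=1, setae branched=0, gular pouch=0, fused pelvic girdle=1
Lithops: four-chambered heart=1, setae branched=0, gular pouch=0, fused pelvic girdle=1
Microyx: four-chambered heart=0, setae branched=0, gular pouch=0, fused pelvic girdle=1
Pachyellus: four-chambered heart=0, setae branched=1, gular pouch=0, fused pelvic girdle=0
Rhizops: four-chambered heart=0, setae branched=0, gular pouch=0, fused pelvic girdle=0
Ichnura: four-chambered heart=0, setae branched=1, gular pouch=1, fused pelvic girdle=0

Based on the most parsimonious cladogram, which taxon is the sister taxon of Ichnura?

Character polarity is set by the outgroup: the derived state is whichever differs from the outgroup's state, so for four-chambered heart, fused pelvic girdle the derived state is '0', and for the remaining characters it is '1'.
four-chambered heart (derived state '0') is shared by Ichnura, Microyx, Pachyellus, and Rhizops — a synapomorphy uniting that clade.
Only Ichnura and Pachyellus show the derived state '1' for setae branched, supporting them as a clade.
gular pouch (derived state '1') is unique to Ichnura (autapomorphy; uninformative for grouping).
fused pelvic girdle (derived state '0') is shared by Ichnura, Pachyellus, and Rhizops — a synapomorphy uniting that clade.
Most parsimonious ingroup topology: (Lithops,(Microyx,((Pachyellus,Ichnura),Rhizops))).
Ichnura and Pachyellus form a cherry on this tree, so they are sister taxa.

Pachyellus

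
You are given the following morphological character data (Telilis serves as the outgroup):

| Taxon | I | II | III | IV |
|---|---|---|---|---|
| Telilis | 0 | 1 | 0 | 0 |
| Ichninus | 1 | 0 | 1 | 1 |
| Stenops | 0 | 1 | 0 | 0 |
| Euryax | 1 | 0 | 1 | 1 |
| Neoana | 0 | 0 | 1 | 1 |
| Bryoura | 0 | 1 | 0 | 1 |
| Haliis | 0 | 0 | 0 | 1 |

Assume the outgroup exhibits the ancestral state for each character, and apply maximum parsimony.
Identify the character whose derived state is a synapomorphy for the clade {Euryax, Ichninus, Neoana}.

Character polarity is set by the outgroup: the derived state is whichever differs from the outgroup's state, so for II the derived state is '0', and for the remaining characters it is '1'.
Only Euryax and Ichninus show the derived state '1' for I, supporting them as a clade.
II: derived state '0' in Euryax, Haliis, Ichninus, and Neoana only — synapomorphy for {Euryax, Haliis, Ichninus, Neoana}.
Only Euryax, Ichninus, and Neoana show the derived state '1' for III, supporting them as a clade.
IV: derived state '1' in Bryoura, Euryax, Haliis, Ichninus, and Neoana only — synapomorphy for {Bryoura, Euryax, Haliis, Ichninus, Neoana}.
Most parsimonious ingroup topology: (((((Ichninus,Euryax),Neoana),Haliis),Bryoura),Stenops).
The clade {Euryax, Ichninus, Neoana} is supported by III: its derived state '1' occurs in exactly those taxa and in no other taxon (including the outgroup).

III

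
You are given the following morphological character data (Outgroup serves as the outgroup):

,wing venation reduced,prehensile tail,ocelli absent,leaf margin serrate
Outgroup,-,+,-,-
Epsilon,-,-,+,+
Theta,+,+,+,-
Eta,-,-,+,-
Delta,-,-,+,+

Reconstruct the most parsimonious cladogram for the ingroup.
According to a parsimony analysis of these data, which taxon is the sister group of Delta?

Character polarity is set by the outgroup: the derived state is whichever differs from the outgroup's state, so for prehensile tail the derived state is '-', and for the remaining characters it is '+'.
wing venation reduced: derived state '+' in Theta only — an autapomorphy, so it tells us nothing about relationships among taxa.
Only Delta, Epsilon, and Eta show the derived state '-' for prehensile tail, supporting them as a clade.
All ingroup taxa share the derived state '+' for ocelli absent; it defines the ingroup but does not resolve relationships within it.
leaf margin serrate (derived state '+') is shared by Delta and Epsilon — a synapomorphy uniting that clade.
Most parsimonious ingroup topology: (((Epsilon,Delta),Eta),Theta).
Delta and Epsilon form a cherry on this tree, so they are sister taxa.

Epsilon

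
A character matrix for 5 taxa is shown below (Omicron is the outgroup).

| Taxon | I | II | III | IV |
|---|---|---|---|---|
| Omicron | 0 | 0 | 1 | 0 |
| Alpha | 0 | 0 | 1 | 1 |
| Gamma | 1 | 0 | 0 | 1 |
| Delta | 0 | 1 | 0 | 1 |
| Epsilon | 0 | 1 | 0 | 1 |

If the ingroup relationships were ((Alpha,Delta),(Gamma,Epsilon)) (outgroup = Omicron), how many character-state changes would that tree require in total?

Map each character onto ((Alpha,Delta),(Gamma,Epsilon)) (rooted by Omicron) and count the minimum state changes it requires (Fitch parsimony):
I: 1; II: 2; III: 2; IV: 1.
Total tree length = 6.

6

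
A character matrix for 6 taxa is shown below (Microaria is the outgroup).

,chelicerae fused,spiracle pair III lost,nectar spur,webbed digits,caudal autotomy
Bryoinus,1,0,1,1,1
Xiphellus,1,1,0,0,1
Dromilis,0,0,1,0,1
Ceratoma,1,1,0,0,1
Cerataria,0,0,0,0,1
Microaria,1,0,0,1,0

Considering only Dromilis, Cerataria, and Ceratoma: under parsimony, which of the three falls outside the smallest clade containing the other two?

Character polarity is set by the outgroup: the derived state is whichever differs from the outgroup's state, so for chelicerae fused, webbed digits the derived state is '0', and for the remaining characters it is '1'.
chelicerae fused: derived state '0' in Cerataria and Dromilis only — synapomorphy for {Cerataria, Dromilis}.
Only Ceratoma and Xiphellus show the derived state '1' for spiracle pair III lost, supporting them as a clade.
nectar spur (state '1') occurs in Bryoinus and Dromilis but conflicts with the nesting implied by the other characters — most parsimoniously interpreted as homoplasy.
Only Cerataria, Ceratoma, Dromilis, and Xiphellus show the derived state '0' for webbed digits, supporting them as a clade.
caudal autotomy (derived state '1') is shared by all ingroup taxa — unites the whole ingroup.
Most parsimonious ingroup topology: (((Ceratoma,Xiphellus),(Cerataria,Dromilis)),Bryoinus).
Cerataria and Dromilis share a more recent common ancestor with each other than either does with Ceratoma, so Ceratoma is the least closely related of the three.

Ceratoma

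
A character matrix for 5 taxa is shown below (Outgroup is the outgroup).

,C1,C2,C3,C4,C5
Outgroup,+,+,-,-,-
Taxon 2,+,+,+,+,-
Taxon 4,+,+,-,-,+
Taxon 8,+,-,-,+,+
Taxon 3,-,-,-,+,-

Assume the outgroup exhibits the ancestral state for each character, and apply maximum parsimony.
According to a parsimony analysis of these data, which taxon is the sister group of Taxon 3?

Character polarity is set by the outgroup: the derived state is whichever differs from the outgroup's state, so for C1, C2 the derived state is '-', and for the remaining characters it is '+'.
C1: derived state '-' in Taxon 3 only — an autapomorphy, so it tells us nothing about relationships among taxa.
Only Taxon 3 and Taxon 8 show the derived state '-' for C2, supporting them as a clade.
C3 (derived state '+') is unique to Taxon 2 (autapomorphy; uninformative for grouping).
C4: derived state '+' in Taxon 2, Taxon 3, and Taxon 8 only — synapomorphy for {Taxon 2, Taxon 3, Taxon 8}.
C5 (state '+') occurs in Taxon 4 and Taxon 8 but conflicts with the nesting implied by the other characters — most parsimoniously interpreted as homoplasy.
Most parsimonious ingroup topology: ((Taxon 2,(Taxon 8,Taxon 3)),Taxon 4).
Taxon 3 and Taxon 8 form a cherry on this tree, so they are sister taxa.

Taxon 8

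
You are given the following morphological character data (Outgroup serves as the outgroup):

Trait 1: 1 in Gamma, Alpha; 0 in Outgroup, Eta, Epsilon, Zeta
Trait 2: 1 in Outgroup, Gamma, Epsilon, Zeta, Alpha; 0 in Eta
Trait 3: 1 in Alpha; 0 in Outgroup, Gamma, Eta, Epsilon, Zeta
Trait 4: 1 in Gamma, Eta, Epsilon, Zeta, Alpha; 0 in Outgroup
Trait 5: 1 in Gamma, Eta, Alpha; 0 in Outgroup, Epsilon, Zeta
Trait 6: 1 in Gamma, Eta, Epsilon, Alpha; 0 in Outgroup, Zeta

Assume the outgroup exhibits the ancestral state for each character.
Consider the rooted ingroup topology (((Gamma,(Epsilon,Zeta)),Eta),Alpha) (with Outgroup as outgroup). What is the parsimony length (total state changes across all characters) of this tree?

Map each character onto (((Gamma,(Epsilon,Zeta)),Eta),Alpha) (rooted by Outgroup) and count the minimum state changes it requires (Fitch parsimony):
Trait 1: 2; Trait 2: 1; Trait 3: 1; Trait 4: 1; Trait 5: 2; Trait 6: 2.
Total tree length = 9.

9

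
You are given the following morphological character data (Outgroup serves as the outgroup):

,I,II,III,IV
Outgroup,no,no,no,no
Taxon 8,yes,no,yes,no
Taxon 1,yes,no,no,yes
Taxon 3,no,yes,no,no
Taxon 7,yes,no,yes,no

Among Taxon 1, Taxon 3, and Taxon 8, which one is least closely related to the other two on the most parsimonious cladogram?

The outgroup has state 'no' for every character, so 'yes' is the derived state throughout.
I: derived state 'yes' in Taxon 1, Taxon 7, and Taxon 8 only — synapomorphy for {Taxon 1, Taxon 7, Taxon 8}.
II: derived state 'yes' in Taxon 3 only — an autapomorphy, so it tells us nothing about relationships among taxa.
Only Taxon 7 and Taxon 8 show the derived state 'yes' for III, supporting them as a clade.
IV: derived state 'yes' in Taxon 1 only — an autapomorphy, so it tells us nothing about relationships among taxa.
Most parsimonious ingroup topology: (((Taxon 8,Taxon 7),Taxon 1),Taxon 3).
Taxon 8 and Taxon 1 share a more recent common ancestor with each other than either does with Taxon 3, so Taxon 3 is the least closely related of the three.

Taxon 3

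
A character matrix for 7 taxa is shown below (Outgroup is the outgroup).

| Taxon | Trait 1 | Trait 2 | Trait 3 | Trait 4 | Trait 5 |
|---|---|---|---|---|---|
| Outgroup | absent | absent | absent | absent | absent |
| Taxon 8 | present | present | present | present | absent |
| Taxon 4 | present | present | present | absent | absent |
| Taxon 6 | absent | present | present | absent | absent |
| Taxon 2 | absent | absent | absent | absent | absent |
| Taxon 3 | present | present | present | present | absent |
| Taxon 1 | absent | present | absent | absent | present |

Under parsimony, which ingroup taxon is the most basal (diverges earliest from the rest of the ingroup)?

Taxon 2

The outgroup has state 'absent' for every character, so 'present' is the derived state throughout.
Trait 1: derived state 'present' in Taxon 3, Taxon 4, and Taxon 8 only — synapomorphy for {Taxon 3, Taxon 4, Taxon 8}.
Trait 2: derived state 'present' in Taxon 1, Taxon 3, Taxon 4, Taxon 6, and Taxon 8 only — synapomorphy for {Taxon 1, Taxon 3, Taxon 4, Taxon 6, Taxon 8}.
Trait 3 (derived state 'present') is shared by Taxon 3, Taxon 4, Taxon 6, and Taxon 8 — a synapomorphy uniting that clade.
Trait 4 (derived state 'present') is shared by Taxon 3 and Taxon 8 — a synapomorphy uniting that clade.
Trait 5: derived state 'present' in Taxon 1 only — an autapomorphy, so it tells us nothing about relationships among taxa.
Most parsimonious ingroup topology: (((((Taxon 8,Taxon 3),Taxon 4),Taxon 6),Taxon 1),Taxon 2).
Taxon 2 is sister to the clade containing all other ingroup taxa, so it is the earliest-diverging (most basal) ingroup lineage.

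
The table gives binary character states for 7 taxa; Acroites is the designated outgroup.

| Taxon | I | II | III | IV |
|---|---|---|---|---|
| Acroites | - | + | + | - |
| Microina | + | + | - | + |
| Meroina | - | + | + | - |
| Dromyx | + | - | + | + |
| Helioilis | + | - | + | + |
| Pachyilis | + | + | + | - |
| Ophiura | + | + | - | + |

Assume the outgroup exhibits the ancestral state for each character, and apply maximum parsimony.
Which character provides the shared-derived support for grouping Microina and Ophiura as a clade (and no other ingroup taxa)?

Character polarity is set by the outgroup: the derived state is whichever differs from the outgroup's state, so for II, III the derived state is '-', and for the remaining characters it is '+'.
Only Dromyx, Helioilis, Microina, Ophiura, and Pachyilis show the derived state '+' for I, supporting them as a clade.
Only Dromyx and Helioilis show the derived state '-' for II, supporting them as a clade.
III: derived state '-' in Microina and Ophiura only — synapomorphy for {Microina, Ophiura}.
IV: derived state '+' in Dromyx, Helioilis, Microina, and Ophiura only — synapomorphy for {Dromyx, Helioilis, Microina, Ophiura}.
Most parsimonious ingroup topology: ((((Microina,Ophiura),(Dromyx,Helioilis)),Pachyilis),Meroina).
The clade {Microina, Ophiura} is supported by III: its derived state '-' occurs in exactly those taxa and in no other taxon (including the outgroup).

III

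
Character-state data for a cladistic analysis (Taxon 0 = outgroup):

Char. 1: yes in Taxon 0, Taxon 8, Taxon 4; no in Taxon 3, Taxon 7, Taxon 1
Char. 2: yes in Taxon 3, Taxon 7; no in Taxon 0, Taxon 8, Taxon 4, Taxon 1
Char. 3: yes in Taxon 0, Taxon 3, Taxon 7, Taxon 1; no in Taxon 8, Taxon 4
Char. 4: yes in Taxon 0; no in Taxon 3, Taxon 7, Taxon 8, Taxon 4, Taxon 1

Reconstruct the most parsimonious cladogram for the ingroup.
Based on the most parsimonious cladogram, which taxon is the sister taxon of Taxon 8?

Taxon 4

Character polarity is set by the outgroup: the derived state is whichever differs from the outgroup's state, so for Char. 1, Char. 3, Char. 4 the derived state is 'no', and for the remaining characters it is 'yes'.
Char. 1 (derived state 'no') is shared by Taxon 1, Taxon 3, and Taxon 7 — a synapomorphy uniting that clade.
Only Taxon 3 and Taxon 7 show the derived state 'yes' for Char. 2, supporting them as a clade.
Char. 3 (derived state 'no') is shared by Taxon 4 and Taxon 8 — a synapomorphy uniting that clade.
Char. 4 (derived state 'no') is shared by all ingroup taxa — unites the whole ingroup.
Most parsimonious ingroup topology: (((Taxon 3,Taxon 7),Taxon 1),(Taxon 8,Taxon 4)).
Taxon 8 and Taxon 4 form a cherry on this tree, so they are sister taxa.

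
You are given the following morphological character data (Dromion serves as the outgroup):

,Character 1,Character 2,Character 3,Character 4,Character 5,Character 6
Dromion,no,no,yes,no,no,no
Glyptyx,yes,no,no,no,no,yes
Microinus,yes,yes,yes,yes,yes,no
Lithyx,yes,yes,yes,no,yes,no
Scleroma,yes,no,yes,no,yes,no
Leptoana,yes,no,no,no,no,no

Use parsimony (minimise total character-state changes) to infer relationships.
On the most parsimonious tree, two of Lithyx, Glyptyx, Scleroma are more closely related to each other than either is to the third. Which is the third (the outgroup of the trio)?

Character polarity is set by the outgroup: the derived state is whichever differs from the outgroup's state, so for Character 3 the derived state is 'no', and for the remaining characters it is 'yes'.
Character 1 (derived state 'yes') is shared by all ingroup taxa — unites the whole ingroup.
Character 2: derived state 'yes' in Lithyx and Microinus only — synapomorphy for {Lithyx, Microinus}.
Character 3 (derived state 'no') is shared by Glyptyx and Leptoana — a synapomorphy uniting that clade.
Character 4 (derived state 'yes') is unique to Microinus (autapomorphy; uninformative for grouping).
Character 5: derived state 'yes' in Lithyx, Microinus, and Scleroma only — synapomorphy for {Lithyx, Microinus, Scleroma}.
Character 6 (derived state 'yes') is unique to Glyptyx (autapomorphy; uninformative for grouping).
Most parsimonious ingroup topology: ((Glyptyx,Leptoana),((Microinus,Lithyx),Scleroma)).
Scleroma and Lithyx share a more recent common ancestor with each other than either does with Glyptyx, so Glyptyx is the least closely related of the three.

Glyptyx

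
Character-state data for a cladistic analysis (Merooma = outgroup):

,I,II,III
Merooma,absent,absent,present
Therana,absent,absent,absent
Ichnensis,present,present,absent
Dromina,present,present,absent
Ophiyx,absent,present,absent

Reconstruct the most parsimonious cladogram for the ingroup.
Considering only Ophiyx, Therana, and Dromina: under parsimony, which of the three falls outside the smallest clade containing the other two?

Character polarity is set by the outgroup: the derived state is whichever differs from the outgroup's state, so for III the derived state is 'absent', and for the remaining characters it is 'present'.
I (derived state 'present') is shared by Dromina and Ichnensis — a synapomorphy uniting that clade.
Only Dromina, Ichnensis, and Ophiyx show the derived state 'present' for II, supporting them as a clade.
All ingroup taxa share the derived state 'absent' for III; it defines the ingroup but does not resolve relationships within it.
Most parsimonious ingroup topology: (Therana,((Ichnensis,Dromina),Ophiyx)).
Ophiyx and Dromina share a more recent common ancestor with each other than either does with Therana, so Therana is the least closely related of the three.

Therana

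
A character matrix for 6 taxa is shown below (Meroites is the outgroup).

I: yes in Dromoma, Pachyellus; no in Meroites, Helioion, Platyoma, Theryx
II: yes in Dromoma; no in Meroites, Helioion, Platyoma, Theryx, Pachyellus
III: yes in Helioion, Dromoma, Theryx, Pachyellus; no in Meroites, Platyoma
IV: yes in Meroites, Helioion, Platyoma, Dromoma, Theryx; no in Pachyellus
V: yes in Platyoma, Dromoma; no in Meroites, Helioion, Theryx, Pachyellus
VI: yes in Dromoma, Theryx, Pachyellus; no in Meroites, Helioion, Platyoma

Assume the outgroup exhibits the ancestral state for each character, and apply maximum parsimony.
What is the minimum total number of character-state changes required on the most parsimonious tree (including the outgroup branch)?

7

Character polarity is set by the outgroup: the derived state is whichever differs from the outgroup's state, so for IV the derived state is 'no', and for the remaining characters it is 'yes'.
I (derived state 'yes') is shared by Dromoma and Pachyellus — a synapomorphy uniting that clade.
II (derived state 'yes') is unique to Dromoma (autapomorphy; uninformative for grouping).
III: derived state 'yes' in Dromoma, Helioion, Pachyellus, and Theryx only — synapomorphy for {Dromoma, Helioion, Pachyellus, Theryx}.
IV (derived state 'no') is unique to Pachyellus (autapomorphy; uninformative for grouping).
V groups Dromoma and Platyoma, which is incompatible with the clades supported by the remaining characters; treating it as convergent (homoplasy) costs fewer steps than any alternative tree.
Only Dromoma, Pachyellus, and Theryx show the derived state 'yes' for VI, supporting them as a clade.
Most parsimonious ingroup topology: ((Helioion,((Dromoma,Pachyellus),Theryx)),Platyoma).
Changes per character on this tree: I: 1; II: 1; III: 1; IV: 1; V: 2; VI: 1.
Total = 7.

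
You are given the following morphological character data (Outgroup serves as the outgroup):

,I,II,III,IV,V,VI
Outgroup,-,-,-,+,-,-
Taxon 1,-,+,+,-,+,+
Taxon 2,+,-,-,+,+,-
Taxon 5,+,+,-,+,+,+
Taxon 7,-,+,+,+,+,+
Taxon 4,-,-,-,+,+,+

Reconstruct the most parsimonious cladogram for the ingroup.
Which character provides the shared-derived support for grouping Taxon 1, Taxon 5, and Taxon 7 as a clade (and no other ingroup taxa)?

Character polarity is set by the outgroup: the derived state is whichever differs from the outgroup's state, so for IV the derived state is '-', and for the remaining characters it is '+'.
I (state '+') occurs in Taxon 2 and Taxon 5 but conflicts with the nesting implied by the other characters — most parsimoniously interpreted as homoplasy.
Only Taxon 1, Taxon 5, and Taxon 7 show the derived state '+' for II, supporting them as a clade.
III: derived state '+' in Taxon 1 and Taxon 7 only — synapomorphy for {Taxon 1, Taxon 7}.
IV: derived state '-' in Taxon 1 only — an autapomorphy, so it tells us nothing about relationships among taxa.
V (derived state '+') is shared by all ingroup taxa — unites the whole ingroup.
VI (derived state '+') is shared by Taxon 1, Taxon 4, Taxon 5, and Taxon 7 — a synapomorphy uniting that clade.
Most parsimonious ingroup topology: ((((Taxon 1,Taxon 7),Taxon 5),Taxon 4),Taxon 2).
The clade {Taxon 1, Taxon 5, Taxon 7} is supported by II: its derived state '+' occurs in exactly those taxa and in no other taxon (including the outgroup).

II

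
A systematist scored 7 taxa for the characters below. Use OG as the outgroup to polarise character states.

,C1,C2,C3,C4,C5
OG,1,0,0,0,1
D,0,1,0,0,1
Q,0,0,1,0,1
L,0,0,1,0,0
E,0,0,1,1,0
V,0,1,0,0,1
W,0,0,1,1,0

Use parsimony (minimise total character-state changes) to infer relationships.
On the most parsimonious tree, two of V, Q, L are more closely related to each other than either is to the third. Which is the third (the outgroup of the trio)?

Character polarity is set by the outgroup: the derived state is whichever differs from the outgroup's state, so for C1, C5 the derived state is '0', and for the remaining characters it is '1'.
C1 (derived state '0') is shared by all ingroup taxa — unites the whole ingroup.
Only D and V show the derived state '1' for C2, supporting them as a clade.
C3 (derived state '1') is shared by E, L, Q, and W — a synapomorphy uniting that clade.
C4 (derived state '1') is shared by E and W — a synapomorphy uniting that clade.
Only E, L, and W show the derived state '0' for C5, supporting them as a clade.
Most parsimonious ingroup topology: ((D,V),(Q,(L,(E,W)))).
Q and L share a more recent common ancestor with each other than either does with V, so V is the least closely related of the three.

V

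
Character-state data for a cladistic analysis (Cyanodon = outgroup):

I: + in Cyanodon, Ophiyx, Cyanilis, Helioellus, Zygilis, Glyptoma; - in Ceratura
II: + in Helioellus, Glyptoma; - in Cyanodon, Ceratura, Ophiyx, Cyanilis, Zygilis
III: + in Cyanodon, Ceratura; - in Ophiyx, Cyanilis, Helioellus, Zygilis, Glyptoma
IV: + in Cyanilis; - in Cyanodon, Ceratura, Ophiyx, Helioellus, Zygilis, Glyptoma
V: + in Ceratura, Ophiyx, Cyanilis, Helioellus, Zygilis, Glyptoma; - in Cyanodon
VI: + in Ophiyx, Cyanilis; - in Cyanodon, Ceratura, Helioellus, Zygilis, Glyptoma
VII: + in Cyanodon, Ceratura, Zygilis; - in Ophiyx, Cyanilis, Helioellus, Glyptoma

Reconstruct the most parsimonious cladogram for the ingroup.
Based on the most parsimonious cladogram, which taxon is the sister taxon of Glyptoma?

Helioellus

Character polarity is set by the outgroup: the derived state is whichever differs from the outgroup's state, so for I, III, VII the derived state is '-', and for the remaining characters it is '+'.
I (derived state '-') is unique to Ceratura (autapomorphy; uninformative for grouping).
II: derived state '+' in Glyptoma and Helioellus only — synapomorphy for {Glyptoma, Helioellus}.
III (derived state '-') is shared by Cyanilis, Glyptoma, Helioellus, Ophiyx, and Zygilis — a synapomorphy uniting that clade.
IV (derived state '+') is unique to Cyanilis (autapomorphy; uninformative for grouping).
All ingroup taxa share the derived state '+' for V; it defines the ingroup but does not resolve relationships within it.
VI (derived state '+') is shared by Cyanilis and Ophiyx — a synapomorphy uniting that clade.
VII: derived state '-' in Cyanilis, Glyptoma, Helioellus, and Ophiyx only — synapomorphy for {Cyanilis, Glyptoma, Helioellus, Ophiyx}.
Most parsimonious ingroup topology: (Ceratura,(((Ophiyx,Cyanilis),(Helioellus,Glyptoma)),Zygilis)).
Glyptoma and Helioellus form a cherry on this tree, so they are sister taxa.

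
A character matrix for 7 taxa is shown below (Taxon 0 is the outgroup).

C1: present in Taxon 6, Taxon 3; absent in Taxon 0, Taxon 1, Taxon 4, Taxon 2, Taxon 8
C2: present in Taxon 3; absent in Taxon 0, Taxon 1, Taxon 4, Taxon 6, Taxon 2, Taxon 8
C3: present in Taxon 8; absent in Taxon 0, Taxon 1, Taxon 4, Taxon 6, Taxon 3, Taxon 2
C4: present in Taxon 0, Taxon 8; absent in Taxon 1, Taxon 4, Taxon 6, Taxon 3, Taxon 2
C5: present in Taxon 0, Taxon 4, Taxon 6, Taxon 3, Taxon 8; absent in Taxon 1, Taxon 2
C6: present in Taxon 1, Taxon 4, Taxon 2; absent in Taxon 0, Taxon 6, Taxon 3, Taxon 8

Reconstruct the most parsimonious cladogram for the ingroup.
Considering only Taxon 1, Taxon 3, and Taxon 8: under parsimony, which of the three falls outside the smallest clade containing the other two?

Taxon 8

Character polarity is set by the outgroup: the derived state is whichever differs from the outgroup's state, so for C4, C5 the derived state is 'absent', and for the remaining characters it is 'present'.
C1: derived state 'present' in Taxon 3 and Taxon 6 only — synapomorphy for {Taxon 3, Taxon 6}.
C2 (derived state 'present') is unique to Taxon 3 (autapomorphy; uninformative for grouping).
C3 (derived state 'present') is unique to Taxon 8 (autapomorphy; uninformative for grouping).
C4: derived state 'absent' in Taxon 1, Taxon 2, Taxon 3, Taxon 4, and Taxon 6 only — synapomorphy for {Taxon 1, Taxon 2, Taxon 3, Taxon 4, Taxon 6}.
C5: derived state 'absent' in Taxon 1 and Taxon 2 only — synapomorphy for {Taxon 1, Taxon 2}.
C6 (derived state 'present') is shared by Taxon 1, Taxon 2, and Taxon 4 — a synapomorphy uniting that clade.
Most parsimonious ingroup topology: ((((Taxon 1,Taxon 2),Taxon 4),(Taxon 6,Taxon 3)),Taxon 8).
Taxon 1 and Taxon 3 share a more recent common ancestor with each other than either does with Taxon 8, so Taxon 8 is the least closely related of the three.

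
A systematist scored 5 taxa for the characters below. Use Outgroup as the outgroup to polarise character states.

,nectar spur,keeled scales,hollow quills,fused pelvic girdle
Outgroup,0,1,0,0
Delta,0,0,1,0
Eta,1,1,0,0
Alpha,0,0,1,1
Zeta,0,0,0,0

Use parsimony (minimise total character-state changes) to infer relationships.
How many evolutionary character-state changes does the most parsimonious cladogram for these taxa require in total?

4

Character polarity is set by the outgroup: the derived state is whichever differs from the outgroup's state, so for keeled scales the derived state is '0', and for the remaining characters it is '1'.
nectar spur: derived state '1' in Eta only — an autapomorphy, so it tells us nothing about relationships among taxa.
keeled scales: derived state '0' in Alpha, Delta, and Zeta only — synapomorphy for {Alpha, Delta, Zeta}.
Only Alpha and Delta show the derived state '1' for hollow quills, supporting them as a clade.
fused pelvic girdle (derived state '1') is unique to Alpha (autapomorphy; uninformative for grouping).
Most parsimonious ingroup topology: (((Delta,Alpha),Zeta),Eta).
Changes per character on this tree: nectar spur: 1; keeled scales: 1; hollow quills: 1; fused pelvic girdle: 1.
Total = 4.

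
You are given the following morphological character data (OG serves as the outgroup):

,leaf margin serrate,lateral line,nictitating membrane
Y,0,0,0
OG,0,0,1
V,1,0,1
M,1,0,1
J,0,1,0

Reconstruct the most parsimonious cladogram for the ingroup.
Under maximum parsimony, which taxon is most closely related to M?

V

Character polarity is set by the outgroup: the derived state is whichever differs from the outgroup's state, so for nictitating membrane the derived state is '0', and for the remaining characters it is '1'.
Only M and V show the derived state '1' for leaf margin serrate, supporting them as a clade.
lateral line: derived state '1' in J only — an autapomorphy, so it tells us nothing about relationships among taxa.
Only J and Y show the derived state '0' for nictitating membrane, supporting them as a clade.
Most parsimonious ingroup topology: ((V,M),(J,Y)).
M and V form a cherry on this tree, so they are sister taxa.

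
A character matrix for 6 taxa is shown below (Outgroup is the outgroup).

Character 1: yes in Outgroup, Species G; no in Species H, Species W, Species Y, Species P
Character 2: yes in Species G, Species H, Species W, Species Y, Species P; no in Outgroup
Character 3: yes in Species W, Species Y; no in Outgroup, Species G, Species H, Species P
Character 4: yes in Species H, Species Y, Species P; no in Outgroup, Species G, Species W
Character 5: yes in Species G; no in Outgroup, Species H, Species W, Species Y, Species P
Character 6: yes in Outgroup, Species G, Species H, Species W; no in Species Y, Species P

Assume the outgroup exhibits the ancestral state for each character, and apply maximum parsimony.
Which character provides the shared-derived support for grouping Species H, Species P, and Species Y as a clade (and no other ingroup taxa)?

Character polarity is set by the outgroup: the derived state is whichever differs from the outgroup's state, so for Character 1, Character 6 the derived state is 'no', and for the remaining characters it is 'yes'.
Character 1 (derived state 'no') is shared by Species H, Species P, Species W, and Species Y — a synapomorphy uniting that clade.
Character 2 (derived state 'yes') is shared by all ingroup taxa — unites the whole ingroup.
Character 3 (state 'yes') occurs in Species W and Species Y but conflicts with the nesting implied by the other characters — most parsimoniously interpreted as homoplasy.
Character 4 (derived state 'yes') is shared by Species H, Species P, and Species Y — a synapomorphy uniting that clade.
Character 5: derived state 'yes' in Species G only — an autapomorphy, so it tells us nothing about relationships among taxa.
Character 6: derived state 'no' in Species P and Species Y only — synapomorphy for {Species P, Species Y}.
Most parsimonious ingroup topology: (Species G,((Species H,(Species Y,Species P)),Species W)).
The clade {Species H, Species P, Species Y} is supported by Character 4: its derived state 'yes' occurs in exactly those taxa and in no other taxon (including the outgroup).

Character 4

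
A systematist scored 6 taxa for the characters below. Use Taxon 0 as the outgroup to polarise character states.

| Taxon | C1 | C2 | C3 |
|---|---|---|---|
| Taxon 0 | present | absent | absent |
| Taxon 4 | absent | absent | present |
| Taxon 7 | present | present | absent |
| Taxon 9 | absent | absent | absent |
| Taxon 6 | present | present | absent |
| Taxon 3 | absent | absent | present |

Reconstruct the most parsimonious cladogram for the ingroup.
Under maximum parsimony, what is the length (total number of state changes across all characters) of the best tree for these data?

Character polarity is set by the outgroup: the derived state is whichever differs from the outgroup's state, so for C1 the derived state is 'absent', and for the remaining characters it is 'present'.
C1: derived state 'absent' in Taxon 3, Taxon 4, and Taxon 9 only — synapomorphy for {Taxon 3, Taxon 4, Taxon 9}.
Only Taxon 6 and Taxon 7 show the derived state 'present' for C2, supporting them as a clade.
C3: derived state 'present' in Taxon 3 and Taxon 4 only — synapomorphy for {Taxon 3, Taxon 4}.
Most parsimonious ingroup topology: (((Taxon 4,Taxon 3),Taxon 9),(Taxon 7,Taxon 6)).
Changes per character on this tree: C1: 1; C2: 1; C3: 1.
Total = 3.

3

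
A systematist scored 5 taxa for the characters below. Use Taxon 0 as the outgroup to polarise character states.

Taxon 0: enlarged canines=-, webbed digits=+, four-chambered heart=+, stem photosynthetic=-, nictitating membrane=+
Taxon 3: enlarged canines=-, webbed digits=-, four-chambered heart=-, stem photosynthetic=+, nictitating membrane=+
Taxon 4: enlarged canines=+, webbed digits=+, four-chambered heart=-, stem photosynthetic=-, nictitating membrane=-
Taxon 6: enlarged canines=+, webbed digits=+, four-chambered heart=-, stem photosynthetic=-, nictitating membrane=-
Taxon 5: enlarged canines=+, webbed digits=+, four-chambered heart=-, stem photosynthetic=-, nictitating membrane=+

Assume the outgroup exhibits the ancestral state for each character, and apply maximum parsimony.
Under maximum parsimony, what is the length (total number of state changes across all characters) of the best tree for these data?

5

Character polarity is set by the outgroup: the derived state is whichever differs from the outgroup's state, so for webbed digits, four-chambered heart, nictitating membrane the derived state is '-', and for the remaining characters it is '+'.
Only Taxon 4, Taxon 5, and Taxon 6 show the derived state '+' for enlarged canines, supporting them as a clade.
webbed digits: derived state '-' in Taxon 3 only — an autapomorphy, so it tells us nothing about relationships among taxa.
All ingroup taxa share the derived state '-' for four-chambered heart; it defines the ingroup but does not resolve relationships within it.
stem photosynthetic: derived state '+' in Taxon 3 only — an autapomorphy, so it tells us nothing about relationships among taxa.
nictitating membrane: derived state '-' in Taxon 4 and Taxon 6 only — synapomorphy for {Taxon 4, Taxon 6}.
Most parsimonious ingroup topology: (Taxon 3,((Taxon 4,Taxon 6),Taxon 5)).
Changes per character on this tree: enlarged canines: 1; webbed digits: 1; four-chambered heart: 1; stem photosynthetic: 1; nictitating membrane: 1.
Total = 5.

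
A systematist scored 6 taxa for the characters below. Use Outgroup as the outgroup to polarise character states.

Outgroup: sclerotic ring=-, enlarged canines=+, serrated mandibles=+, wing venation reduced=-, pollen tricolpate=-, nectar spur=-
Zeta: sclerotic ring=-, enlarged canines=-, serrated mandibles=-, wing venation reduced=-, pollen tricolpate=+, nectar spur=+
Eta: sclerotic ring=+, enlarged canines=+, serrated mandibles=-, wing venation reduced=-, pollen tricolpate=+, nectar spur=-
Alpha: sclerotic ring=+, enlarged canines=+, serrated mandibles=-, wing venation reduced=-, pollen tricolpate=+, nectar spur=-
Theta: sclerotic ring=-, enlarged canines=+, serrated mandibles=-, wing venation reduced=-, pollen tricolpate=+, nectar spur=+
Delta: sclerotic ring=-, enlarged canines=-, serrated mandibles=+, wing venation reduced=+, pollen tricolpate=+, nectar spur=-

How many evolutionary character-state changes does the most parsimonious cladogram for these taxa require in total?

Character polarity is set by the outgroup: the derived state is whichever differs from the outgroup's state, so for enlarged canines, serrated mandibles the derived state is '-', and for the remaining characters it is '+'.
Only Alpha and Eta show the derived state '+' for sclerotic ring, supporting them as a clade.
enlarged canines (state '-') occurs in Delta and Zeta but conflicts with the nesting implied by the other characters — most parsimoniously interpreted as homoplasy.
serrated mandibles (derived state '-') is shared by Alpha, Eta, Theta, and Zeta — a synapomorphy uniting that clade.
wing venation reduced (derived state '+') is unique to Delta (autapomorphy; uninformative for grouping).
All ingroup taxa share the derived state '+' for pollen tricolpate; it defines the ingroup but does not resolve relationships within it.
Only Theta and Zeta show the derived state '+' for nectar spur, supporting them as a clade.
Most parsimonious ingroup topology: (((Zeta,Theta),(Eta,Alpha)),Delta).
Changes per character on this tree: sclerotic ring: 1; enlarged canines: 2; serrated mandibles: 1; wing venation reduced: 1; pollen tricolpate: 1; nectar spur: 1.
Total = 7.

7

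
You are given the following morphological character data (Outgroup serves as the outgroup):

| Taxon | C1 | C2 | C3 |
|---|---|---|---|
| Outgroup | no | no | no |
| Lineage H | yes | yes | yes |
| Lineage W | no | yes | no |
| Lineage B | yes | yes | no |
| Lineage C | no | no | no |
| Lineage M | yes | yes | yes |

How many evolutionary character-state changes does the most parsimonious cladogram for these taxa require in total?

3

The outgroup has state 'no' for every character, so 'yes' is the derived state throughout.
C1 (derived state 'yes') is shared by Lineage B, Lineage H, and Lineage M — a synapomorphy uniting that clade.
C2 (derived state 'yes') is shared by Lineage B, Lineage H, Lineage M, and Lineage W — a synapomorphy uniting that clade.
C3 (derived state 'yes') is shared by Lineage H and Lineage M — a synapomorphy uniting that clade.
Most parsimonious ingroup topology: ((((Lineage H,Lineage M),Lineage B),Lineage W),Lineage C).
Changes per character on this tree: C1: 1; C2: 1; C3: 1.
Total = 3.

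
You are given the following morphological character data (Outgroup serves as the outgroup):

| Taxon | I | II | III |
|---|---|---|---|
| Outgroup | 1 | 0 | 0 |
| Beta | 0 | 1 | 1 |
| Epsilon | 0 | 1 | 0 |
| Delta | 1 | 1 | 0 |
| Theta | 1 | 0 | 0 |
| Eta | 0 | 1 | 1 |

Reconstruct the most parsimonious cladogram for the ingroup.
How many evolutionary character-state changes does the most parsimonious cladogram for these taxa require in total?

3

Character polarity is set by the outgroup: the derived state is whichever differs from the outgroup's state, so for I the derived state is '0', and for the remaining characters it is '1'.
Only Beta, Epsilon, and Eta show the derived state '0' for I, supporting them as a clade.
Only Beta, Delta, Epsilon, and Eta show the derived state '1' for II, supporting them as a clade.
Only Beta and Eta show the derived state '1' for III, supporting them as a clade.
Most parsimonious ingroup topology: ((((Beta,Eta),Epsilon),Delta),Theta).
Changes per character on this tree: I: 1; II: 1; III: 1.
Total = 3.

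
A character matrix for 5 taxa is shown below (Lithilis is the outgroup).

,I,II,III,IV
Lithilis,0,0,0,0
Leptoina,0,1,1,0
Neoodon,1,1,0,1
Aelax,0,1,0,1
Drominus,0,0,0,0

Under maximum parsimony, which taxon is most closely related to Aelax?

Neoodon

The outgroup has state '0' for every character, so '1' is the derived state throughout.
I (derived state '1') is unique to Neoodon (autapomorphy; uninformative for grouping).
II: derived state '1' in Aelax, Leptoina, and Neoodon only — synapomorphy for {Aelax, Leptoina, Neoodon}.
III (derived state '1') is unique to Leptoina (autapomorphy; uninformative for grouping).
IV: derived state '1' in Aelax and Neoodon only — synapomorphy for {Aelax, Neoodon}.
Most parsimonious ingroup topology: ((Leptoina,(Neoodon,Aelax)),Drominus).
Aelax and Neoodon form a cherry on this tree, so they are sister taxa.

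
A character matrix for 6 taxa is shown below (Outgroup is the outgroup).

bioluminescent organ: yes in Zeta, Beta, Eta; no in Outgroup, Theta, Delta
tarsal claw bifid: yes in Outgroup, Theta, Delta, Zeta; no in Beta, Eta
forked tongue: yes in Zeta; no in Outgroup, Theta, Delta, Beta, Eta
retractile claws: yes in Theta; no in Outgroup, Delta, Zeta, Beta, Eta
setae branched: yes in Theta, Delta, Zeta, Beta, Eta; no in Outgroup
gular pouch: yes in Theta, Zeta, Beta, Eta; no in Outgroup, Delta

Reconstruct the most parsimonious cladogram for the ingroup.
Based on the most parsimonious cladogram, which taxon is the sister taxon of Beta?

Eta

Character polarity is set by the outgroup: the derived state is whichever differs from the outgroup's state, so for tarsal claw bifid the derived state is 'no', and for the remaining characters it is 'yes'.
bioluminescent organ: derived state 'yes' in Beta, Eta, and Zeta only — synapomorphy for {Beta, Eta, Zeta}.
tarsal claw bifid (derived state 'no') is shared by Beta and Eta — a synapomorphy uniting that clade.
forked tongue (derived state 'yes') is unique to Zeta (autapomorphy; uninformative for grouping).
retractile claws: derived state 'yes' in Theta only — an autapomorphy, so it tells us nothing about relationships among taxa.
All ingroup taxa share the derived state 'yes' for setae branched; it defines the ingroup but does not resolve relationships within it.
gular pouch (derived state 'yes') is shared by Beta, Eta, Theta, and Zeta — a synapomorphy uniting that clade.
Most parsimonious ingroup topology: ((Theta,(Zeta,(Beta,Eta))),Delta).
Beta and Eta form a cherry on this tree, so they are sister taxa.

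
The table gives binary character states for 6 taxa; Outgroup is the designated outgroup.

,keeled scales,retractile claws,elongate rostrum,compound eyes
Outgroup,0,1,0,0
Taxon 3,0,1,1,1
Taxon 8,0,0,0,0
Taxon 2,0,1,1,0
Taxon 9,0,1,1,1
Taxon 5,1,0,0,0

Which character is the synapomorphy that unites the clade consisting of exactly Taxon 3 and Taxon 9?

compound eyes

Character polarity is set by the outgroup: the derived state is whichever differs from the outgroup's state, so for retractile claws the derived state is '0', and for the remaining characters it is '1'.
keeled scales (derived state '1') is unique to Taxon 5 (autapomorphy; uninformative for grouping).
retractile claws (derived state '0') is shared by Taxon 5 and Taxon 8 — a synapomorphy uniting that clade.
elongate rostrum (derived state '1') is shared by Taxon 2, Taxon 3, and Taxon 9 — a synapomorphy uniting that clade.
compound eyes (derived state '1') is shared by Taxon 3 and Taxon 9 — a synapomorphy uniting that clade.
Most parsimonious ingroup topology: (((Taxon 3,Taxon 9),Taxon 2),(Taxon 8,Taxon 5)).
The clade {Taxon 3, Taxon 9} is supported by compound eyes: its derived state '1' occurs in exactly those taxa and in no other taxon (including the outgroup).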